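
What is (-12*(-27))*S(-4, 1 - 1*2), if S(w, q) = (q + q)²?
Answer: 1296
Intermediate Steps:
S(w, q) = 4*q² (S(w, q) = (2*q)² = 4*q²)
(-12*(-27))*S(-4, 1 - 1*2) = (-12*(-27))*(4*(1 - 1*2)²) = 324*(4*(1 - 2)²) = 324*(4*(-1)²) = 324*(4*1) = 324*4 = 1296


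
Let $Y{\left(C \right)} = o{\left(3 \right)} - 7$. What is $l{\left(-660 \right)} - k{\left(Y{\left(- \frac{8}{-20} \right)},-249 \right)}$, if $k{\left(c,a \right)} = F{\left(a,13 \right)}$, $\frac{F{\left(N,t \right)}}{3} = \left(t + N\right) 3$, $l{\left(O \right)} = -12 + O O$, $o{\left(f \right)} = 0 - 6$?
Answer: $437712$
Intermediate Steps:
$o{\left(f \right)} = -6$ ($o{\left(f \right)} = 0 - 6 = -6$)
$Y{\left(C \right)} = -13$ ($Y{\left(C \right)} = -6 - 7 = -13$)
$l{\left(O \right)} = -12 + O^{2}$
$F{\left(N,t \right)} = 9 N + 9 t$ ($F{\left(N,t \right)} = 3 \left(t + N\right) 3 = 3 \left(N + t\right) 3 = 3 \left(3 N + 3 t\right) = 9 N + 9 t$)
$k{\left(c,a \right)} = 117 + 9 a$ ($k{\left(c,a \right)} = 9 a + 9 \cdot 13 = 9 a + 117 = 117 + 9 a$)
$l{\left(-660 \right)} - k{\left(Y{\left(- \frac{8}{-20} \right)},-249 \right)} = \left(-12 + \left(-660\right)^{2}\right) - \left(117 + 9 \left(-249\right)\right) = \left(-12 + 435600\right) - \left(117 - 2241\right) = 435588 - -2124 = 435588 + 2124 = 437712$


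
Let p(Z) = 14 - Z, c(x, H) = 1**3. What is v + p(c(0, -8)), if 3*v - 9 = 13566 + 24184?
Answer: 37798/3 ≈ 12599.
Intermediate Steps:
v = 37759/3 (v = 3 + (13566 + 24184)/3 = 3 + (1/3)*37750 = 3 + 37750/3 = 37759/3 ≈ 12586.)
c(x, H) = 1
v + p(c(0, -8)) = 37759/3 + (14 - 1*1) = 37759/3 + (14 - 1) = 37759/3 + 13 = 37798/3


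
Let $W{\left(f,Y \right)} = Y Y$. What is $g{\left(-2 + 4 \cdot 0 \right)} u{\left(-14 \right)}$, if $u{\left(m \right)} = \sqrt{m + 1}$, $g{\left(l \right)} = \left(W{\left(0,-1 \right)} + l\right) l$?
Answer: $2 i \sqrt{13} \approx 7.2111 i$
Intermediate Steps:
$W{\left(f,Y \right)} = Y^{2}$
$g{\left(l \right)} = l \left(1 + l\right)$ ($g{\left(l \right)} = \left(\left(-1\right)^{2} + l\right) l = \left(1 + l\right) l = l \left(1 + l\right)$)
$u{\left(m \right)} = \sqrt{1 + m}$
$g{\left(-2 + 4 \cdot 0 \right)} u{\left(-14 \right)} = \left(-2 + 4 \cdot 0\right) \left(1 + \left(-2 + 4 \cdot 0\right)\right) \sqrt{1 - 14} = \left(-2 + 0\right) \left(1 + \left(-2 + 0\right)\right) \sqrt{-13} = - 2 \left(1 - 2\right) i \sqrt{13} = \left(-2\right) \left(-1\right) i \sqrt{13} = 2 i \sqrt{13}$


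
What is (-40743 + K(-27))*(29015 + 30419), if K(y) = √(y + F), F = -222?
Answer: -2421519462 + 59434*I*√249 ≈ -2.4215e+9 + 9.3785e+5*I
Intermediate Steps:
K(y) = √(-222 + y) (K(y) = √(y - 222) = √(-222 + y))
(-40743 + K(-27))*(29015 + 30419) = (-40743 + √(-222 - 27))*(29015 + 30419) = (-40743 + √(-249))*59434 = (-40743 + I*√249)*59434 = -2421519462 + 59434*I*√249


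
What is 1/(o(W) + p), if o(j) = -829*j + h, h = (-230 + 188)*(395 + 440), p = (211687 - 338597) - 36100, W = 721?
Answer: -1/795789 ≈ -1.2566e-6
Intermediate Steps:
p = -163010 (p = -126910 - 36100 = -163010)
h = -35070 (h = -42*835 = -35070)
o(j) = -35070 - 829*j (o(j) = -829*j - 35070 = -35070 - 829*j)
1/(o(W) + p) = 1/((-35070 - 829*721) - 163010) = 1/((-35070 - 597709) - 163010) = 1/(-632779 - 163010) = 1/(-795789) = -1/795789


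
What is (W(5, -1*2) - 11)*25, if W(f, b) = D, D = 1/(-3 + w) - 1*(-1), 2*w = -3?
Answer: -2300/9 ≈ -255.56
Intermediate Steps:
w = -3/2 (w = (1/2)*(-3) = -3/2 ≈ -1.5000)
D = 7/9 (D = 1/(-3 - 3/2) - 1*(-1) = 1/(-9/2) + 1 = -2/9 + 1 = 7/9 ≈ 0.77778)
W(f, b) = 7/9
(W(5, -1*2) - 11)*25 = (7/9 - 11)*25 = -92/9*25 = -2300/9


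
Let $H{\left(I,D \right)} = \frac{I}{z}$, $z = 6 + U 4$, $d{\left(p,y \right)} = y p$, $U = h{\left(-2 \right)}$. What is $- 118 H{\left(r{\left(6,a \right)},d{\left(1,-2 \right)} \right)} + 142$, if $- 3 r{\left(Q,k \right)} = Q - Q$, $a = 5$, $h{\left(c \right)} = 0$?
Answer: $142$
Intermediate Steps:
$U = 0$
$d{\left(p,y \right)} = p y$
$r{\left(Q,k \right)} = 0$ ($r{\left(Q,k \right)} = - \frac{Q - Q}{3} = \left(- \frac{1}{3}\right) 0 = 0$)
$z = 6$ ($z = 6 + 0 \cdot 4 = 6 + 0 = 6$)
$H{\left(I,D \right)} = \frac{I}{6}$
$- 118 H{\left(r{\left(6,a \right)},d{\left(1,-2 \right)} \right)} + 142 = - 118 \cdot \frac{1}{6} \cdot 0 + 142 = \left(-118\right) 0 + 142 = 0 + 142 = 142$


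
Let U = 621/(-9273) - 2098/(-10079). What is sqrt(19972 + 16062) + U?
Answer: 4398565/31154189 + sqrt(36034) ≈ 189.97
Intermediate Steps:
U = 4398565/31154189 (U = 621*(-1/9273) - 2098*(-1/10079) = -207/3091 + 2098/10079 = 4398565/31154189 ≈ 0.14119)
sqrt(19972 + 16062) + U = sqrt(19972 + 16062) + 4398565/31154189 = sqrt(36034) + 4398565/31154189 = 4398565/31154189 + sqrt(36034)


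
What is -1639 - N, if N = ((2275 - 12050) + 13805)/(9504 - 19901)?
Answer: -17036653/10397 ≈ -1638.6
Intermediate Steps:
N = -4030/10397 (N = (-9775 + 13805)/(-10397) = 4030*(-1/10397) = -4030/10397 ≈ -0.38761)
-1639 - N = -1639 - 1*(-4030/10397) = -1639 + 4030/10397 = -17036653/10397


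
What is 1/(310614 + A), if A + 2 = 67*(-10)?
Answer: 1/309942 ≈ 3.2264e-6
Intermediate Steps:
A = -672 (A = -2 + 67*(-10) = -2 - 670 = -672)
1/(310614 + A) = 1/(310614 - 672) = 1/309942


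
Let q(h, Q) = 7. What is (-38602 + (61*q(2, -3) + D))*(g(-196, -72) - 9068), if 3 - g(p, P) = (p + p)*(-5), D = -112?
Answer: 422114175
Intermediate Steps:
g(p, P) = 3 + 10*p (g(p, P) = 3 - (p + p)*(-5) = 3 - 2*p*(-5) = 3 - (-10)*p = 3 + 10*p)
(-38602 + (61*q(2, -3) + D))*(g(-196, -72) - 9068) = (-38602 + (61*7 - 112))*((3 + 10*(-196)) - 9068) = (-38602 + (427 - 112))*((3 - 1960) - 9068) = (-38602 + 315)*(-1957 - 9068) = -38287*(-11025) = 422114175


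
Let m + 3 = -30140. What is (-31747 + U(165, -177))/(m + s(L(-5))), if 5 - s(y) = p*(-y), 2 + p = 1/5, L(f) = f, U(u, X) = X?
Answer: 31924/30129 ≈ 1.0596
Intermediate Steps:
m = -30143 (m = -3 - 30140 = -30143)
p = -9/5 (p = -2 + 1/5 = -2 + ⅕ = -9/5 ≈ -1.8000)
s(y) = 5 - 9*y/5 (s(y) = 5 - (-9)*(-y)/5 = 5 - 9*y/5)
(-31747 + U(165, -177))/(m + s(L(-5))) = (-31747 - 177)/(-30143 + (5 - 9/5*(-5))) = -31924/(-30143 + (5 + 9)) = -31924/(-30143 + 14) = -31924/(-30129) = -31924*(-1/30129) = 31924/30129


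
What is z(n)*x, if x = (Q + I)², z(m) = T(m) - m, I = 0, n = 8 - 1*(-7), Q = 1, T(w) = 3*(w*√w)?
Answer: -15 + 45*√15 ≈ 159.28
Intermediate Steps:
T(w) = 3*w^(3/2)
n = 15 (n = 8 + 7 = 15)
z(m) = -m + 3*m^(3/2) (z(m) = 3*m^(3/2) - m = -m + 3*m^(3/2))
x = 1 (x = (1 + 0)² = 1² = 1)
z(n)*x = (-1*15 + 3*15^(3/2))*1 = (-15 + 3*(15*√15))*1 = (-15 + 45*√15)*1 = -15 + 45*√15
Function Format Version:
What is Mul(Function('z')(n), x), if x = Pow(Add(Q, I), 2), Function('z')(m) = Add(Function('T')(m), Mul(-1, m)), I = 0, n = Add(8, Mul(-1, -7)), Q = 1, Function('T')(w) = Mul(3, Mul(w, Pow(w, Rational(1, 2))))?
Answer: Add(-15, Mul(45, Pow(15, Rational(1, 2)))) ≈ 159.28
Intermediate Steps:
Function('T')(w) = Mul(3, Pow(w, Rational(3, 2)))
n = 15 (n = Add(8, 7) = 15)
Function('z')(m) = Add(Mul(-1, m), Mul(3, Pow(m, Rational(3, 2)))) (Function('z')(m) = Add(Mul(3, Pow(m, Rational(3, 2))), Mul(-1, m)) = Add(Mul(-1, m), Mul(3, Pow(m, Rational(3, 2)))))
x = 1 (x = Pow(Add(1, 0), 2) = Pow(1, 2) = 1)
Mul(Function('z')(n), x) = Mul(Add(Mul(-1, 15), Mul(3, Pow(15, Rational(3, 2)))), 1) = Mul(Add(-15, Mul(3, Mul(15, Pow(15, Rational(1, 2))))), 1) = Mul(Add(-15, Mul(45, Pow(15, Rational(1, 2)))), 1) = Add(-15, Mul(45, Pow(15, Rational(1, 2))))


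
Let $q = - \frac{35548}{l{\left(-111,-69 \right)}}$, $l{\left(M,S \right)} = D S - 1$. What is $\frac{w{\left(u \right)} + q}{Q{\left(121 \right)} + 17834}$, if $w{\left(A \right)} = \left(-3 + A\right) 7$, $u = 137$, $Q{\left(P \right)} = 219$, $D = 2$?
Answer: $\frac{165930}{2509367} \approx 0.066124$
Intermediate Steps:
$l{\left(M,S \right)} = -1 + 2 S$ ($l{\left(M,S \right)} = 2 S - 1 = -1 + 2 S$)
$q = \frac{35548}{139}$ ($q = - \frac{35548}{-1 + 2 \left(-69\right)} = - \frac{35548}{-1 - 138} = - \frac{35548}{-139} = \left(-35548\right) \left(- \frac{1}{139}\right) = \frac{35548}{139} \approx 255.74$)
$w{\left(A \right)} = -21 + 7 A$
$\frac{w{\left(u \right)} + q}{Q{\left(121 \right)} + 17834} = \frac{\left(-21 + 7 \cdot 137\right) + \frac{35548}{139}}{219 + 17834} = \frac{\left(-21 + 959\right) + \frac{35548}{139}}{18053} = \left(938 + \frac{35548}{139}\right) \frac{1}{18053} = \frac{165930}{139} \cdot \frac{1}{18053} = \frac{165930}{2509367}$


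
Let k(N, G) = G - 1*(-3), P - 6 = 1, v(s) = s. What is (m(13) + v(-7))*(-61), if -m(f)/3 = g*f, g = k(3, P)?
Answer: 24217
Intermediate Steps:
P = 7 (P = 6 + 1 = 7)
k(N, G) = 3 + G (k(N, G) = G + 3 = 3 + G)
g = 10 (g = 3 + 7 = 10)
m(f) = -30*f
(m(13) + v(-7))*(-61) = (-30*13 - 7)*(-61) = (-390 - 7)*(-61) = -397*(-61) = 24217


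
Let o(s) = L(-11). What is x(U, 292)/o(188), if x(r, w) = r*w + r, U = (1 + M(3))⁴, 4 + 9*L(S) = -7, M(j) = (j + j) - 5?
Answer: -42192/11 ≈ -3835.6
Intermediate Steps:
M(j) = -5 + 2*j (M(j) = 2*j - 5 = -5 + 2*j)
L(S) = -11/9 (L(S) = -4/9 + (⅑)*(-7) = -4/9 - 7/9 = -11/9)
o(s) = -11/9
U = 16 (U = (1 + (-5 + 2*3))⁴ = (1 + (-5 + 6))⁴ = (1 + 1)⁴ = 2⁴ = 16)
x(r, w) = r + r*w
x(U, 292)/o(188) = (16*(1 + 292))/(-11/9) = (16*293)*(-9/11) = 4688*(-9/11) = -42192/11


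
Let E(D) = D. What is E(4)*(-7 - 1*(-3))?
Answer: -16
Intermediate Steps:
E(4)*(-7 - 1*(-3)) = 4*(-7 - 1*(-3)) = 4*(-7 + 3) = 4*(-4) = -16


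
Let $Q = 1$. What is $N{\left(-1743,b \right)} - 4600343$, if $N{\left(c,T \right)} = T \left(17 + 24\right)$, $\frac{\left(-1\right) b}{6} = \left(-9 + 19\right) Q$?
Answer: $-4602803$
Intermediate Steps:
$b = -60$ ($b = - 6 \left(-9 + 19\right) 1 = - 6 \cdot 10 \cdot 1 = \left(-6\right) 10 = -60$)
$N{\left(c,T \right)} = 41 T$ ($N{\left(c,T \right)} = T 41 = 41 T$)
$N{\left(-1743,b \right)} - 4600343 = 41 \left(-60\right) - 4600343 = -2460 - 4600343 = -4602803$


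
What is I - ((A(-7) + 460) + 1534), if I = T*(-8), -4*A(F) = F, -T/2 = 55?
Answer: -4463/4 ≈ -1115.8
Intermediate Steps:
T = -110 (T = -2*55 = -110)
A(F) = -F/4
I = 880 (I = -110*(-8) = 880)
I - ((A(-7) + 460) + 1534) = 880 - ((-1/4*(-7) + 460) + 1534) = 880 - ((7/4 + 460) + 1534) = 880 - (1847/4 + 1534) = 880 - 1*7983/4 = 880 - 7983/4 = -4463/4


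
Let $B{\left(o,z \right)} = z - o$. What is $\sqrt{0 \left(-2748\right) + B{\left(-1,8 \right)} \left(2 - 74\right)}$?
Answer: $18 i \sqrt{2} \approx 25.456 i$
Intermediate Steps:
$\sqrt{0 \left(-2748\right) + B{\left(-1,8 \right)} \left(2 - 74\right)} = \sqrt{0 \left(-2748\right) + \left(8 - -1\right) \left(2 - 74\right)} = \sqrt{0 + \left(8 + 1\right) \left(-72\right)} = \sqrt{0 + 9 \left(-72\right)} = \sqrt{0 - 648} = \sqrt{-648} = 18 i \sqrt{2}$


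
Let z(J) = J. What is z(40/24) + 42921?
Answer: 128768/3 ≈ 42923.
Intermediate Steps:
z(40/24) + 42921 = 40/24 + 42921 = 40*(1/24) + 42921 = 5/3 + 42921 = 128768/3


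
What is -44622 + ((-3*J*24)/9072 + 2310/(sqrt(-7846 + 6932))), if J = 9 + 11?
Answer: -2811196/63 - 1155*I*sqrt(914)/457 ≈ -44622.0 - 76.408*I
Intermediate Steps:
J = 20
-44622 + ((-3*J*24)/9072 + 2310/(sqrt(-7846 + 6932))) = -44622 + ((-3*20*24)/9072 + 2310/(sqrt(-7846 + 6932))) = -44622 + (-60*24*(1/9072) + 2310/(sqrt(-914))) = -44622 + (-1440*1/9072 + 2310/((I*sqrt(914)))) = -44622 + (-10/63 + 2310*(-I*sqrt(914)/914)) = -44622 + (-10/63 - 1155*I*sqrt(914)/457) = -2811196/63 - 1155*I*sqrt(914)/457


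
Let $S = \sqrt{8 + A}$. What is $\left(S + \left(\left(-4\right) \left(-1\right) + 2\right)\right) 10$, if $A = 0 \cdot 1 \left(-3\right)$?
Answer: $60 + 20 \sqrt{2} \approx 88.284$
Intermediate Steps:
$A = 0$ ($A = 0 \left(-3\right) = 0$)
$S = 2 \sqrt{2}$ ($S = \sqrt{8 + 0} = \sqrt{8} = 2 \sqrt{2} \approx 2.8284$)
$\left(S + \left(\left(-4\right) \left(-1\right) + 2\right)\right) 10 = \left(2 \sqrt{2} + \left(\left(-4\right) \left(-1\right) + 2\right)\right) 10 = \left(2 \sqrt{2} + \left(4 + 2\right)\right) 10 = \left(2 \sqrt{2} + 6\right) 10 = \left(6 + 2 \sqrt{2}\right) 10 = 60 + 20 \sqrt{2}$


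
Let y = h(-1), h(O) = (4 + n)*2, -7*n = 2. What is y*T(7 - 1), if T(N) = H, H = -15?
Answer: -780/7 ≈ -111.43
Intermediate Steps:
n = -2/7 (n = -1/7*2 = -2/7 ≈ -0.28571)
T(N) = -15
h(O) = 52/7 (h(O) = (4 - 2/7)*2 = (26/7)*2 = 52/7)
y = 52/7 ≈ 7.4286
y*T(7 - 1) = (52/7)*(-15) = -780/7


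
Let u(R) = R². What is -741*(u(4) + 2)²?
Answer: -240084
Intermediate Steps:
-741*(u(4) + 2)² = -741*(4² + 2)² = -741*(16 + 2)² = -741*18² = -741*324 = -240084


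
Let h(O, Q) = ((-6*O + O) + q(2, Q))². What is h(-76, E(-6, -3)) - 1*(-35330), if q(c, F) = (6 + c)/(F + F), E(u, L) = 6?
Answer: 1622134/9 ≈ 1.8024e+5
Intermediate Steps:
q(c, F) = (6 + c)/(2*F) (q(c, F) = (6 + c)/((2*F)) = (6 + c)*(1/(2*F)) = (6 + c)/(2*F))
h(O, Q) = (-5*O + 4/Q)² (h(O, Q) = ((-6*O + O) + (6 + 2)/(2*Q))² = (-5*O + (½)*8/Q)² = (-5*O + 4/Q)²)
h(-76, E(-6, -3)) - 1*(-35330) = (-4 + 5*(-76)*6)²/6² - 1*(-35330) = (-4 - 2280)²/36 + 35330 = (1/36)*(-2284)² + 35330 = (1/36)*5216656 + 35330 = 1304164/9 + 35330 = 1622134/9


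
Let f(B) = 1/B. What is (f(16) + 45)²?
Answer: 519841/256 ≈ 2030.6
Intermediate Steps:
(f(16) + 45)² = (1/16 + 45)² = (721/16)² = 519841/256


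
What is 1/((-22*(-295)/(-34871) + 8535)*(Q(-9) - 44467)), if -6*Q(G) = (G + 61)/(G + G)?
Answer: -941517/357318374027020 ≈ -2.6350e-9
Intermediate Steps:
Q(G) = -(61 + G)/(12*G) (Q(G) = -(G + 61)/(6*(G + G)) = -(61 + G)/(6*(2*G)) = -(61 + G)*1/(2*G)/6 = -(61 + G)/(12*G))
1/((-22*(-295)/(-34871) + 8535)*(Q(-9) - 44467)) = 1/((-22*(-295)/(-34871) + 8535)*((1/12)*(-61 - 1*(-9))/(-9) - 44467)) = 1/((6490*(-1/34871) + 8535)*((1/12)*(-⅑)*(-61 + 9) - 44467)) = 1/((-6490/34871 + 8535)*((1/12)*(-⅑)*(-52) - 44467)) = 1/(297617495*(13/27 - 44467)/34871) = 1/((297617495/34871)*(-1200596/27)) = 1/(-357318374027020/941517) = -941517/357318374027020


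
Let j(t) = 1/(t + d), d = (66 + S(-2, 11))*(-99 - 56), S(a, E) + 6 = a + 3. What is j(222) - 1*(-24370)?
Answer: 225008209/9233 ≈ 24370.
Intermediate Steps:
S(a, E) = -3 + a (S(a, E) = -6 + (a + 3) = -6 + (3 + a) = -3 + a)
d = -9455 (d = (66 + (-3 - 2))*(-99 - 56) = (66 - 5)*(-155) = 61*(-155) = -9455)
j(t) = 1/(-9455 + t) (j(t) = 1/(t - 9455) = 1/(-9455 + t))
j(222) - 1*(-24370) = 1/(-9455 + 222) - 1*(-24370) = 1/(-9233) + 24370 = -1/9233 + 24370 = 225008209/9233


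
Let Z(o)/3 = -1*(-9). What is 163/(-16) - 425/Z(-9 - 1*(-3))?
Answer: -11201/432 ≈ -25.928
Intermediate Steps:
Z(o) = 27 (Z(o) = 3*(-1*(-9)) = 3*9 = 27)
163/(-16) - 425/Z(-9 - 1*(-3)) = 163/(-16) - 425/27 = 163*(-1/16) - 425*1/27 = -163/16 - 425/27 = -11201/432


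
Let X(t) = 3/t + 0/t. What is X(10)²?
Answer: 9/100 ≈ 0.090000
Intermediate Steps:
X(t) = 3/t (X(t) = 3/t + 0 = 3/t)
X(10)² = (3/10)² = 9/100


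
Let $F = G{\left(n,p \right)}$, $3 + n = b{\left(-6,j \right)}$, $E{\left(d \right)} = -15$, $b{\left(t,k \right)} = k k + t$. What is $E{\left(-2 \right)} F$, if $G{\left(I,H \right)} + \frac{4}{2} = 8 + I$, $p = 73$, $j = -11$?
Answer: $-1770$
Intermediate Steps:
$b{\left(t,k \right)} = t + k^{2}$ ($b{\left(t,k \right)} = k^{2} + t = t + k^{2}$)
$n = 112$ ($n = -3 - \left(6 - \left(-11\right)^{2}\right) = -3 + \left(-6 + 121\right) = -3 + 115 = 112$)
$G{\left(I,H \right)} = 6 + I$ ($G{\left(I,H \right)} = -2 + \left(8 + I\right) = 6 + I$)
$F = 118$ ($F = 6 + 112 = 118$)
$E{\left(-2 \right)} F = \left(-15\right) 118 = -1770$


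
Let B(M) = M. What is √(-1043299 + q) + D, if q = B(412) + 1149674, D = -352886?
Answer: -352886 + √106787 ≈ -3.5256e+5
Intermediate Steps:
q = 1150086 (q = 412 + 1149674 = 1150086)
√(-1043299 + q) + D = √(-1043299 + 1150086) - 352886 = √106787 - 352886 = -352886 + √106787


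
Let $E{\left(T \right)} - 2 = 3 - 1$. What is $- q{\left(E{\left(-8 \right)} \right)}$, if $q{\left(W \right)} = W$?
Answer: $-4$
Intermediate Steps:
$E{\left(T \right)} = 4$ ($E{\left(T \right)} = 2 + \left(3 - 1\right) = 2 + 2 = 4$)
$- q{\left(E{\left(-8 \right)} \right)} = \left(-1\right) 4 = -4$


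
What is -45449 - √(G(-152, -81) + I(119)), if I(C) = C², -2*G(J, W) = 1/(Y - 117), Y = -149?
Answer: -45449 - √1001975849/266 ≈ -45568.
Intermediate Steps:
G(J, W) = 1/532 (G(J, W) = -1/(2*(-149 - 117)) = -½/(-266) = -½*(-1/266) = 1/532)
-45449 - √(G(-152, -81) + I(119)) = -45449 - √(1/532 + 119²) = -45449 - √(1/532 + 14161) = -45449 - √(7533653/532) = -45449 - √1001975849/266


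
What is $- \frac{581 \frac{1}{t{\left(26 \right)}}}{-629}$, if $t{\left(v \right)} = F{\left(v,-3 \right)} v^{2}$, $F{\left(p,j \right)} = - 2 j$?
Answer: $\frac{581}{2551224} \approx 0.00022773$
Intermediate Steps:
$t{\left(v \right)} = 6 v^{2}$ ($t{\left(v \right)} = \left(-2\right) \left(-3\right) v^{2} = 6 v^{2}$)
$- \frac{581 \frac{1}{t{\left(26 \right)}}}{-629} = - \frac{581 \frac{1}{6 \cdot 26^{2}}}{-629} = - \frac{\frac{581}{6 \cdot 676} \left(-1\right)}{629} = - \frac{\frac{581}{4056} \left(-1\right)}{629} = - \frac{581 \cdot \frac{1}{4056} \left(-1\right)}{629} = - \frac{581 \left(-1\right)}{4056 \cdot 629} = \left(-1\right) \left(- \frac{581}{2551224}\right) = \frac{581}{2551224}$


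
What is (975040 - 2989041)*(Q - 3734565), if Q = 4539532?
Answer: -1621204342967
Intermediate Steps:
(975040 - 2989041)*(Q - 3734565) = (975040 - 2989041)*(4539532 - 3734565) = -2014001*804967 = -1621204342967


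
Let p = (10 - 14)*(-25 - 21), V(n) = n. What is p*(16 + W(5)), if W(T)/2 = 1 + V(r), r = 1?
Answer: 3680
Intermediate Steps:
W(T) = 4 (W(T) = 2*(1 + 1) = 2*2 = 4)
p = 184 (p = -4*(-46) = 184)
p*(16 + W(5)) = 184*(16 + 4) = 184*20 = 3680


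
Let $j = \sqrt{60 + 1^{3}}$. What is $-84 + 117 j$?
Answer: $-84 + 117 \sqrt{61} \approx 829.8$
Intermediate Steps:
$j = \sqrt{61}$ ($j = \sqrt{60 + 1} = \sqrt{61} \approx 7.8102$)
$-84 + 117 j = -84 + 117 \sqrt{61}$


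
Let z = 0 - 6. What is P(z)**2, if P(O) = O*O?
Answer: 1296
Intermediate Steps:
z = -6
P(O) = O**2
P(z)**2 = ((-6)**2)**2 = 36**2 = 1296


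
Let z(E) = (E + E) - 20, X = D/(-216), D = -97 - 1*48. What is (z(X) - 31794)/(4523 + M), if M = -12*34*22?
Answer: 3435767/480924 ≈ 7.1441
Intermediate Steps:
D = -145 (D = -97 - 48 = -145)
M = -8976 (M = -408*22 = -8976)
X = 145/216 (X = -145/(-216) = -145*(-1/216) = 145/216 ≈ 0.67130)
z(E) = -20 + 2*E (z(E) = 2*E - 20 = -20 + 2*E)
(z(X) - 31794)/(4523 + M) = ((-20 + 2*(145/216)) - 31794)/(4523 - 8976) = ((-20 + 145/108) - 31794)/(-4453) = (-2015/108 - 31794)*(-1/4453) = -3435767/108*(-1/4453) = 3435767/480924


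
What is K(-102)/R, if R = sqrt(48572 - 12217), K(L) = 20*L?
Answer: -408*sqrt(36355)/7271 ≈ -10.699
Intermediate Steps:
R = sqrt(36355) ≈ 190.67
K(-102)/R = (20*(-102))/(sqrt(36355)) = -408*sqrt(36355)/7271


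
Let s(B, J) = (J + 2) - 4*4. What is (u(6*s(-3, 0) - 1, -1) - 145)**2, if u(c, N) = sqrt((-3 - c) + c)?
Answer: (145 - I*sqrt(3))**2 ≈ 21022.0 - 502.3*I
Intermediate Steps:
s(B, J) = -14 + J (s(B, J) = (2 + J) - 16 = -14 + J)
u(c, N) = I*sqrt(3) (u(c, N) = sqrt(-3) = I*sqrt(3))
(u(6*s(-3, 0) - 1, -1) - 145)**2 = (I*sqrt(3) - 145)**2 = (-145 + I*sqrt(3))**2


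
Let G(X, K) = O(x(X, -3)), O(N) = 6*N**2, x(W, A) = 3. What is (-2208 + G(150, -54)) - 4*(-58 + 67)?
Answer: -2190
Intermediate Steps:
G(X, K) = 54 (G(X, K) = 6*3**2 = 6*9 = 54)
(-2208 + G(150, -54)) - 4*(-58 + 67) = (-2208 + 54) - 4*(-58 + 67) = -2154 - 4*9 = -2154 - 36 = -2190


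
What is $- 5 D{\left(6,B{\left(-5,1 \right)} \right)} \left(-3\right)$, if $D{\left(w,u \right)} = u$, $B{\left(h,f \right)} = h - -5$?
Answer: $0$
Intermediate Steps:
$B{\left(h,f \right)} = 5 + h$ ($B{\left(h,f \right)} = h + 5 = 5 + h$)
$- 5 D{\left(6,B{\left(-5,1 \right)} \right)} \left(-3\right) = - 5 \left(5 - 5\right) \left(-3\right) = \left(-5\right) 0 \left(-3\right) = 0 \left(-3\right) = 0$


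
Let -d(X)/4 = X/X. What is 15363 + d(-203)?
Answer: 15359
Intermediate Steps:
d(X) = -4 (d(X) = -4*X/X = -4*1 = -4)
15363 + d(-203) = 15363 - 4 = 15359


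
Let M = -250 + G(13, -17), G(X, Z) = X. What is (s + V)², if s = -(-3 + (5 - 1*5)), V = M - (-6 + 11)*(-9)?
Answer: 35721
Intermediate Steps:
M = -237 (M = -250 + 13 = -237)
V = -192 (V = -237 - (-6 + 11)*(-9) = -237 - 5*(-9) = -237 - 1*(-45) = -237 + 45 = -192)
s = 3 (s = -(-3 + (5 - 5)) = -(-3 + 0) = -1*(-3) = 3)
(s + V)² = (3 - 192)² = (-189)² = 35721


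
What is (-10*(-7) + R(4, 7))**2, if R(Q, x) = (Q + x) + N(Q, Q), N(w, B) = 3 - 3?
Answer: 6561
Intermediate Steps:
N(w, B) = 0
R(Q, x) = Q + x (R(Q, x) = (Q + x) + 0 = Q + x)
(-10*(-7) + R(4, 7))**2 = (-10*(-7) + (4 + 7))**2 = (70 + 11)**2 = 81**2 = 6561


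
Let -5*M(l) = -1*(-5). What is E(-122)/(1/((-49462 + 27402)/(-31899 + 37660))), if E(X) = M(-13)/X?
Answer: -11030/351421 ≈ -0.031387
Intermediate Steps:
M(l) = -1 (M(l) = -(-1)*(-5)/5 = -⅕*5 = -1)
E(X) = -1/X
E(-122)/(1/((-49462 + 27402)/(-31899 + 37660))) = (-1/(-122))/(1/((-49462 + 27402)/(-31899 + 37660))) = (-1*(-1/122))/(1/(-22060/5761)) = 1/(122*(1/(-22060*1/5761))) = 1/(122*(1/(-22060/5761))) = 1/(122*(-5761/22060)) = (1/122)*(-22060/5761) = -11030/351421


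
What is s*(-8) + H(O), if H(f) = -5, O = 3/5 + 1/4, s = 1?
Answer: -13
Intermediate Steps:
O = 17/20 (O = 3*(1/5) + 1*(1/4) = 3/5 + 1/4 = 17/20 ≈ 0.85000)
s*(-8) + H(O) = 1*(-8) - 5 = -8 - 5 = -13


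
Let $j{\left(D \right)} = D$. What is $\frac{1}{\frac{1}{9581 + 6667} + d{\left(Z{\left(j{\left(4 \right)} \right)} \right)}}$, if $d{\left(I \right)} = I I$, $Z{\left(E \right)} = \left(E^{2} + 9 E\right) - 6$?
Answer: $\frac{16248}{34380769} \approx 0.00047259$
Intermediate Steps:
$Z{\left(E \right)} = -6 + E^{2} + 9 E$
$d{\left(I \right)} = I^{2}$
$\frac{1}{\frac{1}{9581 + 6667} + d{\left(Z{\left(j{\left(4 \right)} \right)} \right)}} = \frac{1}{\frac{1}{9581 + 6667} + \left(-6 + 4^{2} + 9 \cdot 4\right)^{2}} = \frac{1}{\frac{1}{16248} + \left(-6 + 16 + 36\right)^{2}} = \frac{1}{\frac{1}{16248} + 46^{2}} = \frac{1}{\frac{1}{16248} + 2116} = \frac{1}{\frac{34380769}{16248}} = \frac{16248}{34380769}$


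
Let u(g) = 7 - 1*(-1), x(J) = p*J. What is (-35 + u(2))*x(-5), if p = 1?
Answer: 135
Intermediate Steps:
x(J) = J (x(J) = 1*J = J)
u(g) = 8 (u(g) = 7 + 1 = 8)
(-35 + u(2))*x(-5) = (-35 + 8)*(-5) = -27*(-5) = 135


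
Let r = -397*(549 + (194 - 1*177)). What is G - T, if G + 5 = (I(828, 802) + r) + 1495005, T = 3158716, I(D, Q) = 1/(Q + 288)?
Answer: -2058375619/1090 ≈ -1.8884e+6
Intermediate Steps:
I(D, Q) = 1/(288 + Q)
r = -224702 (r = -397*(549 + (194 - 177)) = -397*(549 + 17) = -397*566 = -224702)
G = 1384624821/1090 (G = -5 + ((1/(288 + 802) - 224702) + 1495005) = -5 + ((1/1090 - 224702) + 1495005) = -5 + (-244925179/1090 + 1495005) = -5 + 1384630271/1090 = 1384624821/1090 ≈ 1.2703e+6)
G - T = 1384624821/1090 - 1*3158716 = 1384624821/1090 - 3158716 = -2058375619/1090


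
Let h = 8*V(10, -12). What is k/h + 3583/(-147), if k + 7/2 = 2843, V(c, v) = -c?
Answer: -1408093/23520 ≈ -59.868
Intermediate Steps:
h = -80 (h = 8*(-1*10) = 8*(-10) = -80)
k = 5679/2 (k = -7/2 + 2843 = 5679/2 ≈ 2839.5)
k/h + 3583/(-147) = (5679/2)/(-80) + 3583/(-147) = (5679/2)*(-1/80) + 3583*(-1/147) = -5679/160 - 3583/147 = -1408093/23520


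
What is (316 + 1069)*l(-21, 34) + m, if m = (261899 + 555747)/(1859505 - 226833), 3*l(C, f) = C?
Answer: -7913968697/816336 ≈ -9694.5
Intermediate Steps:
l(C, f) = C/3
m = 408823/816336 (m = 817646/1632672 = 817646*(1/1632672) = 408823/816336 ≈ 0.50080)
(316 + 1069)*l(-21, 34) + m = (316 + 1069)*((⅓)*(-21)) + 408823/816336 = 1385*(-7) + 408823/816336 = -9695 + 408823/816336 = -7913968697/816336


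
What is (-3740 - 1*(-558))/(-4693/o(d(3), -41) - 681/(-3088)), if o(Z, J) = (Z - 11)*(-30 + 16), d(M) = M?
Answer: 34391056/450491 ≈ 76.341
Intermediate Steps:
o(Z, J) = 154 - 14*Z (o(Z, J) = (-11 + Z)*(-14) = 154 - 14*Z)
(-3740 - 1*(-558))/(-4693/o(d(3), -41) - 681/(-3088)) = (-3740 - 1*(-558))/(-4693/(154 - 14*3) - 681/(-3088)) = (-3740 + 558)/(-4693/(154 - 42) - 681*(-1/3088)) = -3182/(-4693/112 + 681/3088) = -3182/(-450491/10808) = -3182*(-10808/450491) = 34391056/450491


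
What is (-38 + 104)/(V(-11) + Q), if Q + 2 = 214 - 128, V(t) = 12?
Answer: 11/16 ≈ 0.68750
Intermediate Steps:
Q = 84 (Q = -2 + (214 - 128) = -2 + 86 = 84)
(-38 + 104)/(V(-11) + Q) = (-38 + 104)/(12 + 84) = 66/96 = 66*(1/96) = 11/16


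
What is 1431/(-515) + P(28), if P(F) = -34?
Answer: -18941/515 ≈ -36.779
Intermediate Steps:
1431/(-515) + P(28) = 1431/(-515) - 34 = 1431*(-1/515) - 34 = -1431/515 - 34 = -18941/515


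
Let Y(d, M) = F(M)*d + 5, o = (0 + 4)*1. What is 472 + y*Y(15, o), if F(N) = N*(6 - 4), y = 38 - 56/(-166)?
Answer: 436926/83 ≈ 5264.2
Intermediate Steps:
y = 3182/83 (y = 38 - 56*(-1)/166 = 38 - 1*(-28/83) = 38 + 28/83 = 3182/83 ≈ 38.337)
F(N) = 2*N (F(N) = N*2 = 2*N)
o = 4 (o = 4*1 = 4)
Y(d, M) = 5 + 2*M*d (Y(d, M) = (2*M)*d + 5 = 2*M*d + 5 = 5 + 2*M*d)
472 + y*Y(15, o) = 472 + 3182*(5 + 2*4*15)/83 = 472 + 3182*(5 + 120)/83 = 472 + (3182/83)*125 = 472 + 397750/83 = 436926/83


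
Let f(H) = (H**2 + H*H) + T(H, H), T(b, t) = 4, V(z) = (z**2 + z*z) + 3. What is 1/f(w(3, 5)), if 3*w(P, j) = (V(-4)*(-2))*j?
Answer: 9/245036 ≈ 3.6729e-5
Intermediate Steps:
V(z) = 3 + 2*z**2 (V(z) = (z**2 + z**2) + 3 = 2*z**2 + 3 = 3 + 2*z**2)
w(P, j) = -70*j/3 (w(P, j) = (((3 + 2*(-4)**2)*(-2))*j)/3 = (((3 + 2*16)*(-2))*j)/3 = (((3 + 32)*(-2))*j)/3 = ((35*(-2))*j)/3 = (-70*j)/3 = -70*j/3)
f(H) = 4 + 2*H**2 (f(H) = (H**2 + H*H) + 4 = (H**2 + H**2) + 4 = 2*H**2 + 4 = 4 + 2*H**2)
1/f(w(3, 5)) = 1/(4 + 2*(-70/3*5)**2) = 1/(4 + 2*(-350/3)**2) = 1/(4 + 2*(122500/9)) = 1/(4 + 245000/9) = 1/(245036/9) = 9/245036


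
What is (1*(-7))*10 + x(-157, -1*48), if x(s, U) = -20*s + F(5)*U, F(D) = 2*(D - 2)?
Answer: 2782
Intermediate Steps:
F(D) = -4 + 2*D (F(D) = 2*(-2 + D) = -4 + 2*D)
x(s, U) = -20*s + 6*U (x(s, U) = -20*s + (-4 + 2*5)*U = -20*s + (-4 + 10)*U = -20*s + 6*U)
(1*(-7))*10 + x(-157, -1*48) = (1*(-7))*10 + (-20*(-157) + 6*(-1*48)) = -7*10 + (3140 + 6*(-48)) = -70 + (3140 - 288) = -70 + 2852 = 2782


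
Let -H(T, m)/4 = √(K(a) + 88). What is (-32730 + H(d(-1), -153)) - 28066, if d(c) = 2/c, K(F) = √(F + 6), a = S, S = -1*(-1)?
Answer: -60796 - 4*√(88 + √7) ≈ -60834.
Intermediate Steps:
S = 1
a = 1
K(F) = √(6 + F)
H(T, m) = -4*√(88 + √7) (H(T, m) = -4*√(√(6 + 1) + 88) = -4*√(√7 + 88) = -4*√(88 + √7))
(-32730 + H(d(-1), -153)) - 28066 = (-32730 - 4*√(88 + √7)) - 28066 = -60796 - 4*√(88 + √7)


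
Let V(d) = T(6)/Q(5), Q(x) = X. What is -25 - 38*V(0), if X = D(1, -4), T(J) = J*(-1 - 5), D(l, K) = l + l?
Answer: 659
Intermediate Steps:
D(l, K) = 2*l
T(J) = -6*J (T(J) = J*(-6) = -6*J)
X = 2 (X = 2*1 = 2)
Q(x) = 2
V(d) = -18 (V(d) = -6*6/2 = -36*½ = -18)
-25 - 38*V(0) = -25 - 38*(-18) = -25 + 684 = 659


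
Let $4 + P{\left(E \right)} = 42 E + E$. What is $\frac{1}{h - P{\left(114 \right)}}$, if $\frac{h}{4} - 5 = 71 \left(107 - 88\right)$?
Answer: $\frac{1}{518} \approx 0.0019305$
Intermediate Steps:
$h = 5416$ ($h = 20 + 4 \cdot 71 \left(107 - 88\right) = 20 + 4 \cdot 71 \cdot 19 = 20 + 4 \cdot 1349 = 20 + 5396 = 5416$)
$P{\left(E \right)} = -4 + 43 E$ ($P{\left(E \right)} = -4 + \left(42 E + E\right) = -4 + 43 E$)
$\frac{1}{h - P{\left(114 \right)}} = \frac{1}{5416 - \left(-4 + 43 \cdot 114\right)} = \frac{1}{5416 - \left(-4 + 4902\right)} = \frac{1}{5416 - 4898} = \frac{1}{518}$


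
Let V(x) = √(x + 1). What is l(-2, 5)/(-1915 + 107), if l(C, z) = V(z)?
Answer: -√6/1808 ≈ -0.0013548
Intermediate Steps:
V(x) = √(1 + x)
l(C, z) = √(1 + z)
l(-2, 5)/(-1915 + 107) = √(1 + 5)/(-1915 + 107) = √6/(-1808) = √6*(-1/1808) = -√6/1808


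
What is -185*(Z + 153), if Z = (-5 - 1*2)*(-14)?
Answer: -46435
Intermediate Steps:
Z = 98 (Z = (-5 - 2)*(-14) = -7*(-14) = 98)
-185*(Z + 153) = -185*(98 + 153) = -185*251 = -46435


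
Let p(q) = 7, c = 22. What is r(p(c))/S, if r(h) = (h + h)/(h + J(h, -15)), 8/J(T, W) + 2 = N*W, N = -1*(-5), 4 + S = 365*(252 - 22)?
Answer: 539/22287663 ≈ 2.4184e-5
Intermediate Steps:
S = 83946 (S = -4 + 365*(252 - 22) = -4 + 365*230 = -4 + 83950 = 83946)
N = 5
J(T, W) = 8/(-2 + 5*W)
r(h) = 2*h/(-8/77 + h) (r(h) = (h + h)/(h + 8/(-2 + 5*(-15))) = (2*h)/(h + 8/(-2 - 75)) = (2*h)/(h + 8/(-77)) = (2*h)/(h + 8*(-1/77)) = (2*h)/(h - 8/77) = (2*h)/(-8/77 + h) = 2*h/(-8/77 + h))
r(p(c))/S = (154*7/(-8 + 77*7))/83946 = (154*7/(-8 + 539))*(1/83946) = (154*7/531)*(1/83946) = (154*7*(1/531))*(1/83946) = (1078/531)*(1/83946) = 539/22287663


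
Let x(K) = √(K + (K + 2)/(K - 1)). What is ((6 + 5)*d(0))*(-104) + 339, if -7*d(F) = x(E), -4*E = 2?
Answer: 339 + 572*I*√6/7 ≈ 339.0 + 200.16*I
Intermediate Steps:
E = -½ (E = -¼*2 = -½ ≈ -0.50000)
x(K) = √(K + (2 + K)/(-1 + K))
d(F) = -I*√6/14 (d(F) = -√(2 + (-½)²)*(I*√6/3)/7 = -√(2 + ¼)*(I*√6/3)/7 = -I*√6/2/7 = -I*√6/14)
((6 + 5)*d(0))*(-104) + 339 = ((6 + 5)*(-I*√6/14))*(-104) + 339 = (11*(-I*√6/14))*(-104) + 339 = -11*I*√6/14*(-104) + 339 = 572*I*√6/7 + 339 = 339 + 572*I*√6/7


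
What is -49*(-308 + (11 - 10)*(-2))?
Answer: 15190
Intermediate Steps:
-49*(-308 + (11 - 10)*(-2)) = -49*(-308 + 1*(-2)) = -49*(-308 - 2) = -49*(-310) = 15190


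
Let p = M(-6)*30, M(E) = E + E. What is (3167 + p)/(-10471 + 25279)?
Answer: 2807/14808 ≈ 0.18956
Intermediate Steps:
M(E) = 2*E
p = -360 (p = (2*(-6))*30 = -12*30 = -360)
(3167 + p)/(-10471 + 25279) = (3167 - 360)/(-10471 + 25279) = 2807/14808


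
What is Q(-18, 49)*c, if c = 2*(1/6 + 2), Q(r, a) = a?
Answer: 637/3 ≈ 212.33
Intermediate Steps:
c = 13/3 (c = 2*(1/6 + 2) = 2*(13/6) = 13/3 ≈ 4.3333)
Q(-18, 49)*c = 49*(13/3) = 637/3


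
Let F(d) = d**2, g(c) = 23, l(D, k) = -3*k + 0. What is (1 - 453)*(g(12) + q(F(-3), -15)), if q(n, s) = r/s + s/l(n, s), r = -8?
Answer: -52432/5 ≈ -10486.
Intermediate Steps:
l(D, k) = -3*k
q(n, s) = -1/3 - 8/s (q(n, s) = -8/s + s/((-3*s)) = -8/s + s*(-1/(3*s)) = -8/s - 1/3 = -1/3 - 8/s)
(1 - 453)*(g(12) + q(F(-3), -15)) = (1 - 453)*(23 + (1/3)*(-24 - 1*(-15))/(-15)) = -452*(23 + (1/3)*(-1/15)*(-24 + 15)) = -452*(23 + (1/3)*(-1/15)*(-9)) = -452*(23 + 1/5) = -452*116/5 = -52432/5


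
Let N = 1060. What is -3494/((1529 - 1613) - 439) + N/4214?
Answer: 7639048/1101961 ≈ 6.9322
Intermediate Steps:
-3494/((1529 - 1613) - 439) + N/4214 = -3494/((1529 - 1613) - 439) + 1060/4214 = -3494/(-84 - 439) + 1060*(1/4214) = -3494/(-523) + 530/2107 = -3494*(-1/523) + 530/2107 = 3494/523 + 530/2107 = 7639048/1101961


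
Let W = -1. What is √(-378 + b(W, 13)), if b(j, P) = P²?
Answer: I*√209 ≈ 14.457*I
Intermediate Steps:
√(-378 + b(W, 13)) = √(-378 + 13²) = √(-378 + 169) = √(-209) = I*√209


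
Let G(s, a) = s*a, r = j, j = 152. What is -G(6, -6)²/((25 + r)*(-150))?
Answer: 72/1475 ≈ 0.048814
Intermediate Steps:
r = 152
G(s, a) = a*s
-G(6, -6)²/((25 + r)*(-150)) = -(-6*6)²/((25 + 152)*(-150)) = -(-36)²/(177*(-150)) = -1296/(-26550) = -1296*(-1)/26550 = -1*(-72/1475) = 72/1475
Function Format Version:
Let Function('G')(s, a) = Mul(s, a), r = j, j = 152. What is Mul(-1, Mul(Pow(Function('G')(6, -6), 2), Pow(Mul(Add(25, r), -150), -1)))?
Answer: Rational(72, 1475) ≈ 0.048814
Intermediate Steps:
r = 152
Function('G')(s, a) = Mul(a, s)
Mul(-1, Mul(Pow(Function('G')(6, -6), 2), Pow(Mul(Add(25, r), -150), -1))) = Mul(-1, Mul(Pow(Mul(-6, 6), 2), Pow(Mul(Add(25, 152), -150), -1))) = Mul(-1, Mul(Pow(-36, 2), Pow(Mul(177, -150), -1))) = Mul(-1, Mul(1296, Pow(-26550, -1))) = Mul(-1, Mul(1296, Rational(-1, 26550))) = Mul(-1, Rational(-72, 1475)) = Rational(72, 1475)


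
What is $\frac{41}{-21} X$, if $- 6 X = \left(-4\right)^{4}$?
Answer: $\frac{5248}{63} \approx 83.302$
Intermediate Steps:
$X = - \frac{128}{3}$ ($X = - \frac{\left(-4\right)^{4}}{6} = \left(- \frac{1}{6}\right) 256 = - \frac{128}{3} \approx -42.667$)
$\frac{41}{-21} X = \frac{41}{-21} \left(- \frac{128}{3}\right) = 41 \left(- \frac{1}{21}\right) \left(- \frac{128}{3}\right) = \left(- \frac{41}{21}\right) \left(- \frac{128}{3}\right) = \frac{5248}{63}$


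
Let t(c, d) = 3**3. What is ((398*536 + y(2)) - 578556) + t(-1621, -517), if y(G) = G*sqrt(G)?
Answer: -365201 + 2*sqrt(2) ≈ -3.6520e+5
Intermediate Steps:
y(G) = G**(3/2)
t(c, d) = 27
((398*536 + y(2)) - 578556) + t(-1621, -517) = ((398*536 + 2**(3/2)) - 578556) + 27 = ((213328 + 2*sqrt(2)) - 578556) + 27 = (-365228 + 2*sqrt(2)) + 27 = -365201 + 2*sqrt(2)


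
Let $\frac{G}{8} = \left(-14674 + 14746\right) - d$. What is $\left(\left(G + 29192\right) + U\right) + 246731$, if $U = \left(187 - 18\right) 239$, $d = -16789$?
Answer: $451202$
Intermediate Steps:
$G = 134888$ ($G = 8 \left(\left(-14674 + 14746\right) - -16789\right) = 8 \left(72 + 16789\right) = 8 \cdot 16861 = 134888$)
$U = 40391$ ($U = 169 \cdot 239 = 40391$)
$\left(\left(G + 29192\right) + U\right) + 246731 = \left(\left(134888 + 29192\right) + 40391\right) + 246731 = \left(164080 + 40391\right) + 246731 = 204471 + 246731 = 451202$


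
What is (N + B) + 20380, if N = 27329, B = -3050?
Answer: 44659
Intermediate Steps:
(N + B) + 20380 = (27329 - 3050) + 20380 = 24279 + 20380 = 44659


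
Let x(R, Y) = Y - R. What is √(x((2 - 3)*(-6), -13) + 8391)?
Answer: 2*√2093 ≈ 91.499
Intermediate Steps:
√(x((2 - 3)*(-6), -13) + 8391) = √((-13 - (2 - 3)*(-6)) + 8391) = √((-13 - (-1)*(-6)) + 8391) = √((-13 - 1*6) + 8391) = √((-13 - 6) + 8391) = √(-19 + 8391) = √8372 = 2*√2093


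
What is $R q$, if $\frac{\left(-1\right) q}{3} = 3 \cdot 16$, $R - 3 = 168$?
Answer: $-24624$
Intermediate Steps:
$R = 171$ ($R = 3 + 168 = 171$)
$q = -144$ ($q = - 3 \cdot 3 \cdot 16 = \left(-3\right) 48 = -144$)
$R q = 171 \left(-144\right) = -24624$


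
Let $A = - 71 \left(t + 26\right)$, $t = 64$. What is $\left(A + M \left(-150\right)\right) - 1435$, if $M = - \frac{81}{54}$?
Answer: $-7600$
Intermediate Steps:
$M = - \frac{3}{2}$ ($M = \left(-81\right) \frac{1}{54} = - \frac{3}{2} \approx -1.5$)
$A = -6390$ ($A = - 71 \left(64 + 26\right) = \left(-71\right) 90 = -6390$)
$\left(A + M \left(-150\right)\right) - 1435 = \left(-6390 - -225\right) - 1435 = \left(-6390 + 225\right) - 1435 = -6165 - 1435 = -7600$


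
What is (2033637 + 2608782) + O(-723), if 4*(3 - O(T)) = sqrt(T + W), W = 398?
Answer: 4642422 - 5*I*sqrt(13)/4 ≈ 4.6424e+6 - 4.5069*I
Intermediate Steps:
O(T) = 3 - sqrt(398 + T)/4 (O(T) = 3 - sqrt(T + 398)/4 = 3 - sqrt(398 + T)/4)
(2033637 + 2608782) + O(-723) = (2033637 + 2608782) + (3 - sqrt(398 - 723)/4) = 4642419 + (3 - 5*I*sqrt(13)/4) = 4642422 - 5*I*sqrt(13)/4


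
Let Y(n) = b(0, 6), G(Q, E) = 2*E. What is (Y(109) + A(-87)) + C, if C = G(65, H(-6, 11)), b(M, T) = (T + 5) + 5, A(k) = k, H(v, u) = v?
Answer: -83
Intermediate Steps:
b(M, T) = 10 + T (b(M, T) = (5 + T) + 5 = 10 + T)
Y(n) = 16 (Y(n) = 10 + 6 = 16)
C = -12 (C = 2*(-6) = -12)
(Y(109) + A(-87)) + C = (16 - 87) - 12 = -71 - 12 = -83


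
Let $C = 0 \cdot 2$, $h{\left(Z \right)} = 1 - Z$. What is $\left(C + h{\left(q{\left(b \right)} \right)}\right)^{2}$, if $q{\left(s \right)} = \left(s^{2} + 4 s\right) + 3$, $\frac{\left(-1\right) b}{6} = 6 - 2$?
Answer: $232324$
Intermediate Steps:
$b = -24$ ($b = - 6 \left(6 - 2\right) = \left(-6\right) 4 = -24$)
$q{\left(s \right)} = 3 + s^{2} + 4 s$
$C = 0$
$\left(C + h{\left(q{\left(b \right)} \right)}\right)^{2} = \left(0 + \left(1 - \left(3 + \left(-24\right)^{2} + 4 \left(-24\right)\right)\right)\right)^{2} = \left(0 + \left(1 - \left(3 + 576 - 96\right)\right)\right)^{2} = \left(0 + \left(1 - 483\right)\right)^{2} = \left(0 - 482\right)^{2} = \left(-482\right)^{2} = 232324$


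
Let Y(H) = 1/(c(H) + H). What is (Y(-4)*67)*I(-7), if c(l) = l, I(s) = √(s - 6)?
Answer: -67*I*√13/8 ≈ -30.197*I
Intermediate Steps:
I(s) = √(-6 + s)
Y(H) = 1/(2*H) (Y(H) = 1/(H + H) = 1/(2*H))
(Y(-4)*67)*I(-7) = (((½)/(-4))*67)*√(-6 - 7) = (((½)*(-¼))*67)*√(-13) = (-⅛*67)*(I*√13) = -67*I*√13/8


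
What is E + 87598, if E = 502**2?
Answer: 339602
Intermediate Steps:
E = 252004
E + 87598 = 252004 + 87598 = 339602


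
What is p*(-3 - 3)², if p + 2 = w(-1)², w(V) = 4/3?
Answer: -8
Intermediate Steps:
w(V) = 4/3 (w(V) = 4*(⅓) = 4/3)
p = -2/9 (p = -2 + (4/3)² = -2 + 16/9 = -2/9 ≈ -0.22222)
p*(-3 - 3)² = -2*(-3 - 3)²/9 = -2/9*(-6)² = -2/9*36 = -8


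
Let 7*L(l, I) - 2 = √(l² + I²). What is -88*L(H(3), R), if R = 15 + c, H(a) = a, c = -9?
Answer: -176/7 - 264*√5/7 ≈ -109.47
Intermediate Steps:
R = 6 (R = 15 - 9 = 6)
L(l, I) = 2/7 + √(I² + l²)/7 (L(l, I) = 2/7 + √(l² + I²)/7 = 2/7 + √(I² + l²)/7)
-88*L(H(3), R) = -88*(2/7 + √(6² + 3²)/7) = -88*(2/7 + √(36 + 9)/7) = -88*(2/7 + √45/7) = -88*(2/7 + (3*√5)/7) = -88*(2/7 + 3*√5/7) = -176/7 - 264*√5/7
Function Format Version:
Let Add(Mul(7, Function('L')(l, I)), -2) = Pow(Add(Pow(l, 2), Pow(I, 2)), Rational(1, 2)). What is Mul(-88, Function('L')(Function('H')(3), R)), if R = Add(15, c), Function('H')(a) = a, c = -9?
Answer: Add(Rational(-176, 7), Mul(Rational(-264, 7), Pow(5, Rational(1, 2)))) ≈ -109.47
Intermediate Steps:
R = 6 (R = Add(15, -9) = 6)
Function('L')(l, I) = Add(Rational(2, 7), Mul(Rational(1, 7), Pow(Add(Pow(I, 2), Pow(l, 2)), Rational(1, 2)))) (Function('L')(l, I) = Add(Rational(2, 7), Mul(Rational(1, 7), Pow(Add(Pow(l, 2), Pow(I, 2)), Rational(1, 2)))) = Add(Rational(2, 7), Mul(Rational(1, 7), Pow(Add(Pow(I, 2), Pow(l, 2)), Rational(1, 2)))))
Mul(-88, Function('L')(Function('H')(3), R)) = Mul(-88, Add(Rational(2, 7), Mul(Rational(1, 7), Pow(Add(Pow(6, 2), Pow(3, 2)), Rational(1, 2))))) = Mul(-88, Add(Rational(2, 7), Mul(Rational(1, 7), Pow(Add(36, 9), Rational(1, 2))))) = Mul(-88, Add(Rational(2, 7), Mul(Rational(1, 7), Pow(45, Rational(1, 2))))) = Mul(-88, Add(Rational(2, 7), Mul(Rational(1, 7), Mul(3, Pow(5, Rational(1, 2)))))) = Mul(-88, Add(Rational(2, 7), Mul(Rational(3, 7), Pow(5, Rational(1, 2))))) = Add(Rational(-176, 7), Mul(Rational(-264, 7), Pow(5, Rational(1, 2))))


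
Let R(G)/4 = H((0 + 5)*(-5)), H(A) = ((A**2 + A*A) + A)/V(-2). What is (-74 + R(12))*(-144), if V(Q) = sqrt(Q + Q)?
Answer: 10656 + 352800*I ≈ 10656.0 + 3.528e+5*I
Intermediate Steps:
V(Q) = sqrt(2)*sqrt(Q) (V(Q) = sqrt(2*Q) = sqrt(2)*sqrt(Q))
H(A) = -I*(A + 2*A**2)/2 (H(A) = ((A**2 + A*A) + A)/((sqrt(2)*sqrt(-2))) = ((A**2 + A**2) + A)/((sqrt(2)*(I*sqrt(2)))) = (2*A**2 + A)/((2*I)) = (A + 2*A**2)*(-I/2) = -I*(A + 2*A**2)/2)
R(G) = -2450*I (R(G) = 4*(-I*(0 + 5)*(-5)*(1 + 2*((0 + 5)*(-5)))/2) = 4*(-I*5*(-5)*(1 + 2*(5*(-5)))/2) = 4*(-1/2*I*(-25)*(1 + 2*(-25))) = 4*(-1/2*I*(-25)*(1 - 50)) = 4*(-1/2*I*(-25)*(-49)) = 4*(-1225*I/2) = -2450*I)
(-74 + R(12))*(-144) = (-74 - 2450*I)*(-144) = 10656 + 352800*I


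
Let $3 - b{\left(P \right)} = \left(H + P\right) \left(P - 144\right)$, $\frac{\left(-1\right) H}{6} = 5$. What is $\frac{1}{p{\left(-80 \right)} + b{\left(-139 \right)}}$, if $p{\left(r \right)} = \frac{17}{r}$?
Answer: $- \frac{80}{3825937} \approx -2.091 \cdot 10^{-5}$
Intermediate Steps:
$H = -30$ ($H = \left(-6\right) 5 = -30$)
$b{\left(P \right)} = 3 - \left(-144 + P\right) \left(-30 + P\right)$ ($b{\left(P \right)} = 3 - \left(-30 + P\right) \left(P - 144\right) = 3 - \left(-30 + P\right) \left(-144 + P\right) = 3 - \left(-144 + P\right) \left(-30 + P\right)$)
$\frac{1}{p{\left(-80 \right)} + b{\left(-139 \right)}} = \frac{1}{\frac{17}{-80} - 47824} = \frac{1}{17 \left(- \frac{1}{80}\right) - 47824} = \frac{1}{- \frac{17}{80} - 47824} = \frac{1}{- \frac{3825937}{80}} = - \frac{80}{3825937}$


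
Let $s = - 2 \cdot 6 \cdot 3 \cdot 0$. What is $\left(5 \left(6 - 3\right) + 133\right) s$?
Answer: $0$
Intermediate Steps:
$s = 0$ ($s = \left(-2\right) 18 \cdot 0 = \left(-36\right) 0 = 0$)
$\left(5 \left(6 - 3\right) + 133\right) s = \left(5 \left(6 - 3\right) + 133\right) 0 = \left(5 \cdot 3 + 133\right) 0 = \left(15 + 133\right) 0 = 148 \cdot 0 = 0$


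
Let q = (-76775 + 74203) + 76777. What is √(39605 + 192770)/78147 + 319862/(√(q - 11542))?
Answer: 65*√55/78147 + 319862*√62663/62663 ≈ 1277.8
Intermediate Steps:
q = 74205 (q = -2572 + 76777 = 74205)
√(39605 + 192770)/78147 + 319862/(√(q - 11542)) = √(39605 + 192770)/78147 + 319862/(√(74205 - 11542)) = √232375*(1/78147) + 319862/(√62663) = (65*√55)*(1/78147) + 319862*(√62663/62663) = 65*√55/78147 + 319862*√62663/62663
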